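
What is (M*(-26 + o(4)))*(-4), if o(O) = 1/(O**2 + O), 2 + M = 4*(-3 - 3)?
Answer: -13494/5 ≈ -2698.8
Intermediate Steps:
M = -26 (M = -2 + 4*(-3 - 3) = -2 + 4*(-6) = -2 - 24 = -26)
o(O) = 1/(O + O**2)
(M*(-26 + o(4)))*(-4) = -26*(-26 + 1/(4*(1 + 4)))*(-4) = -26*(-26 + (1/4)/5)*(-4) = -26*(-26 + (1/4)*(1/5))*(-4) = -26*(-26 + 1/20)*(-4) = -26*(-519/20)*(-4) = (6747/10)*(-4) = -13494/5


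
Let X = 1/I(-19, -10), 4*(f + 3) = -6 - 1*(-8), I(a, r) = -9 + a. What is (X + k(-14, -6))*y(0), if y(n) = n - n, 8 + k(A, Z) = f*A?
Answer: 0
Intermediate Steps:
f = -5/2 (f = -3 + (-6 - 1*(-8))/4 = -3 + (-6 + 8)/4 = -3 + (1/4)*2 = -3 + 1/2 = -5/2 ≈ -2.5000)
k(A, Z) = -8 - 5*A/2
y(n) = 0
X = -1/28 (X = 1/(-9 - 19) = 1/(-28) = -1/28 ≈ -0.035714)
(X + k(-14, -6))*y(0) = (-1/28 + (-8 - 5/2*(-14)))*0 = (-1/28 + (-8 + 35))*0 = (-1/28 + 27)*0 = (755/28)*0 = 0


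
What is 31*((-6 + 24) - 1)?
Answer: 527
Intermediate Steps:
31*((-6 + 24) - 1) = 31*(18 - 1) = 31*17 = 527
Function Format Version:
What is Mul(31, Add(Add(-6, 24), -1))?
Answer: 527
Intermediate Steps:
Mul(31, Add(Add(-6, 24), -1)) = Mul(31, Add(18, -1)) = Mul(31, 17) = 527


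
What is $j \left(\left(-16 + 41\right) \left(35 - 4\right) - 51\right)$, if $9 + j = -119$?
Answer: $-92672$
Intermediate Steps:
$j = -128$ ($j = -9 - 119 = -128$)
$j \left(\left(-16 + 41\right) \left(35 - 4\right) - 51\right) = - 128 \left(\left(-16 + 41\right) \left(35 - 4\right) - 51\right) = - 128 \left(25 \cdot 31 - 51\right) = - 128 \left(775 - 51\right) = \left(-128\right) 724 = -92672$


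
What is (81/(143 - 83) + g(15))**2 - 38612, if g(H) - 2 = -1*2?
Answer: -15444071/400 ≈ -38610.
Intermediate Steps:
g(H) = 0 (g(H) = 2 - 1*2 = 2 - 2 = 0)
(81/(143 - 83) + g(15))**2 - 38612 = (81/(143 - 83) + 0)**2 - 38612 = (81/60 + 0)**2 - 38612 = (81*(1/60) + 0)**2 - 38612 = (27/20 + 0)**2 - 38612 = (27/20)**2 - 38612 = 729/400 - 38612 = -15444071/400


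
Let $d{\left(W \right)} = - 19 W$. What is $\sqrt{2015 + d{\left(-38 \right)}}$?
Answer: $\sqrt{2737} \approx 52.316$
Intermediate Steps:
$\sqrt{2015 + d{\left(-38 \right)}} = \sqrt{2015 - -722} = \sqrt{2015 + 722} = \sqrt{2737}$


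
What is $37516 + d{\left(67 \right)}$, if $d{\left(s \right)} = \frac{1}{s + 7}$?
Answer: $\frac{2776185}{74} \approx 37516.0$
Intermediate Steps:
$d{\left(s \right)} = \frac{1}{7 + s}$
$37516 + d{\left(67 \right)} = 37516 + \frac{1}{7 + 67} = 37516 + \frac{1}{74} = \frac{2776185}{74}$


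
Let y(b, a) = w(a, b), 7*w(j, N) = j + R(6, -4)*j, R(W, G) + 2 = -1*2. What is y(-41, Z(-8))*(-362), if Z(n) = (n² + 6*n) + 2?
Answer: 19548/7 ≈ 2792.6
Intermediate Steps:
Z(n) = 2 + n² + 6*n
R(W, G) = -4 (R(W, G) = -2 - 1*2 = -2 - 2 = -4)
w(j, N) = -3*j/7 (w(j, N) = (j - 4*j)/7 = (-3*j)/7 = -3*j/7)
y(b, a) = -3*a/7
y(-41, Z(-8))*(-362) = -3*(2 + (-8)² + 6*(-8))/7*(-362) = -3*(2 + 64 - 48)/7*(-362) = -3/7*18*(-362) = -54/7*(-362) = 19548/7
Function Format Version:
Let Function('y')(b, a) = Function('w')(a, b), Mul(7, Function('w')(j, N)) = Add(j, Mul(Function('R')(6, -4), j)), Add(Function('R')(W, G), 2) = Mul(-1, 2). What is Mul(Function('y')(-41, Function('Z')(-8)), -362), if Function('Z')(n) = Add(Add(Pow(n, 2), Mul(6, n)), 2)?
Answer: Rational(19548, 7) ≈ 2792.6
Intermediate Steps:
Function('Z')(n) = Add(2, Pow(n, 2), Mul(6, n))
Function('R')(W, G) = -4 (Function('R')(W, G) = Add(-2, Mul(-1, 2)) = Add(-2, -2) = -4)
Function('w')(j, N) = Mul(Rational(-3, 7), j) (Function('w')(j, N) = Mul(Rational(1, 7), Add(j, Mul(-4, j))) = Mul(Rational(1, 7), Mul(-3, j)) = Mul(Rational(-3, 7), j))
Function('y')(b, a) = Mul(Rational(-3, 7), a)
Mul(Function('y')(-41, Function('Z')(-8)), -362) = Mul(Mul(Rational(-3, 7), Add(2, Pow(-8, 2), Mul(6, -8))), -362) = Mul(Mul(Rational(-3, 7), Add(2, 64, -48)), -362) = Mul(Mul(Rational(-3, 7), 18), -362) = Mul(Rational(-54, 7), -362) = Rational(19548, 7)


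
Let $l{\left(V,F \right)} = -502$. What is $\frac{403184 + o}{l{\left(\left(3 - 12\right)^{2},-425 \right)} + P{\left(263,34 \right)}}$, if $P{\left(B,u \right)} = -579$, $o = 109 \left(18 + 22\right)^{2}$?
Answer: $- \frac{577584}{1081} \approx -534.31$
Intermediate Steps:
$o = 174400$ ($o = 109 \cdot 40^{2} = 109 \cdot 1600 = 174400$)
$\frac{403184 + o}{l{\left(\left(3 - 12\right)^{2},-425 \right)} + P{\left(263,34 \right)}} = \frac{403184 + 174400}{-502 - 579} = \frac{577584}{-1081} = 577584 \left(- \frac{1}{1081}\right) = - \frac{577584}{1081}$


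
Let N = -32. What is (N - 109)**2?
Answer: 19881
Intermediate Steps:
(N - 109)**2 = (-32 - 109)**2 = (-141)**2 = 19881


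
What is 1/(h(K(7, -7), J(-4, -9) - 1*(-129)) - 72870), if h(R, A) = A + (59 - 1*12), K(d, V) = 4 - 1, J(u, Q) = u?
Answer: -1/72698 ≈ -1.3756e-5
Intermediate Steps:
K(d, V) = 3
h(R, A) = 47 + A (h(R, A) = A + (59 - 12) = A + 47 = 47 + A)
1/(h(K(7, -7), J(-4, -9) - 1*(-129)) - 72870) = 1/((47 + (-4 - 1*(-129))) - 72870) = 1/((47 + (-4 + 129)) - 72870) = 1/((47 + 125) - 72870) = 1/(172 - 72870) = 1/(-72698) = -1/72698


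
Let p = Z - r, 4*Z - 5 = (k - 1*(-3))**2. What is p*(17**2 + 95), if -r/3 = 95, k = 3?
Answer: 113376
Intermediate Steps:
r = -285 (r = -3*95 = -285)
Z = 41/4 (Z = 5/4 + (3 - 1*(-3))**2/4 = 5/4 + (3 + 3)**2/4 = 5/4 + (1/4)*6**2 = 5/4 + (1/4)*36 = 5/4 + 9 = 41/4 ≈ 10.250)
p = 1181/4 (p = 41/4 - 1*(-285) = 41/4 + 285 = 1181/4 ≈ 295.25)
p*(17**2 + 95) = 1181*(17**2 + 95)/4 = 1181*(289 + 95)/4 = (1181/4)*384 = 113376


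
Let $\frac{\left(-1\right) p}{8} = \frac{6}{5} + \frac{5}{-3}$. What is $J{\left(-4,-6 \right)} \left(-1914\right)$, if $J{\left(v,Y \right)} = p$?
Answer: $- \frac{35728}{5} \approx -7145.6$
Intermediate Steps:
$p = \frac{56}{15}$ ($p = - 8 \left(\frac{6}{5} + \frac{5}{-3}\right) = - 8 \left(6 \cdot \frac{1}{5} + 5 \left(- \frac{1}{3}\right)\right) = - 8 \left(\frac{6}{5} - \frac{5}{3}\right) = \left(-8\right) \left(- \frac{7}{15}\right) = \frac{56}{15} \approx 3.7333$)
$J{\left(v,Y \right)} = \frac{56}{15}$
$J{\left(-4,-6 \right)} \left(-1914\right) = \frac{56}{15} \left(-1914\right) = - \frac{35728}{5}$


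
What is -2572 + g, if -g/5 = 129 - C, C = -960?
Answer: -8017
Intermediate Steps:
g = -5445 (g = -5*(129 - 1*(-960)) = -5*(129 + 960) = -5*1089 = -5445)
-2572 + g = -2572 - 5445 = -8017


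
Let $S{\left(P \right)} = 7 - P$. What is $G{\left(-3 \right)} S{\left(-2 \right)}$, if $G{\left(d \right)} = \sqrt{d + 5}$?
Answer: $9 \sqrt{2} \approx 12.728$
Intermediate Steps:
$G{\left(d \right)} = \sqrt{5 + d}$
$G{\left(-3 \right)} S{\left(-2 \right)} = \sqrt{5 - 3} \left(7 - -2\right) = \sqrt{2} \left(7 + 2\right) = \sqrt{2} \cdot 9 = 9 \sqrt{2}$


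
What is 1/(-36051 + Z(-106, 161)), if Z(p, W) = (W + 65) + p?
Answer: -1/35931 ≈ -2.7831e-5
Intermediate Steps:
Z(p, W) = 65 + W + p (Z(p, W) = (65 + W) + p = 65 + W + p)
1/(-36051 + Z(-106, 161)) = 1/(-36051 + (65 + 161 - 106)) = 1/(-36051 + 120) = 1/(-35931) = -1/35931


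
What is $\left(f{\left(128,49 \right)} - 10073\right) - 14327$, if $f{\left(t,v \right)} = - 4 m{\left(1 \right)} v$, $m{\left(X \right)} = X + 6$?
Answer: $-25772$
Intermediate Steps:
$m{\left(X \right)} = 6 + X$
$f{\left(t,v \right)} = - 28 v$ ($f{\left(t,v \right)} = - 4 \left(6 + 1\right) v = \left(-4\right) 7 v = - 28 v$)
$\left(f{\left(128,49 \right)} - 10073\right) - 14327 = \left(\left(-28\right) 49 - 10073\right) - 14327 = \left(-1372 - 10073\right) - 14327 = -11445 - 14327 = -25772$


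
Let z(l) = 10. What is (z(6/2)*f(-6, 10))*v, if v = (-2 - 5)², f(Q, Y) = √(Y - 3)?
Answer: 490*√7 ≈ 1296.4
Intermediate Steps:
f(Q, Y) = √(-3 + Y)
v = 49 (v = (-7)² = 49)
(z(6/2)*f(-6, 10))*v = (10*√(-3 + 10))*49 = (10*√7)*49 = 490*√7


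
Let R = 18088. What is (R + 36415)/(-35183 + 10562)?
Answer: -54503/24621 ≈ -2.2137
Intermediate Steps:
(R + 36415)/(-35183 + 10562) = (18088 + 36415)/(-35183 + 10562) = 54503/(-24621) = 54503*(-1/24621) = -54503/24621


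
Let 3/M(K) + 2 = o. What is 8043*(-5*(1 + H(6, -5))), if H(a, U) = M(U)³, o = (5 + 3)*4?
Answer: -8051043/200 ≈ -40255.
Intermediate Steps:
o = 32 (o = 8*4 = 32)
M(K) = ⅒ (M(K) = 3/(-2 + 32) = 3/30 = 3*(1/30) = ⅒)
H(a, U) = 1/1000 (H(a, U) = (⅒)³ = 1/1000)
8043*(-5*(1 + H(6, -5))) = 8043*(-5*(1 + 1/1000)) = 8043*(-5*1001/1000) = 8043*(-1001/200) = -8051043/200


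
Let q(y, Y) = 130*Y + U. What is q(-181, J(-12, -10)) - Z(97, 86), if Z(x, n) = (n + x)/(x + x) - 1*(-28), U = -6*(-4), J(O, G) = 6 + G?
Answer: -101839/194 ≈ -524.94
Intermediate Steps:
U = 24
q(y, Y) = 24 + 130*Y (q(y, Y) = 130*Y + 24 = 24 + 130*Y)
Z(x, n) = 28 + (n + x)/(2*x) (Z(x, n) = (n + x)/((2*x)) + 28 = (n + x)*(1/(2*x)) + 28 = (n + x)/(2*x) + 28 = 28 + (n + x)/(2*x))
q(-181, J(-12, -10)) - Z(97, 86) = (24 + 130*(6 - 10)) - (86 + 57*97)/(2*97) = (24 + 130*(-4)) - (86 + 5529)/(2*97) = (24 - 520) - 5615/(2*97) = -496 - 1*5615/194 = -496 - 5615/194 = -101839/194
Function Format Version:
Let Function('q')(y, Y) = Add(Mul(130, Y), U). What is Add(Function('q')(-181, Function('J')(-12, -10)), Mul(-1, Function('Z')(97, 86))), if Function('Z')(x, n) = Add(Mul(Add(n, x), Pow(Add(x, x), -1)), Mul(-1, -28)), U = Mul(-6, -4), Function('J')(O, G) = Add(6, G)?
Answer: Rational(-101839, 194) ≈ -524.94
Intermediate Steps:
U = 24
Function('q')(y, Y) = Add(24, Mul(130, Y)) (Function('q')(y, Y) = Add(Mul(130, Y), 24) = Add(24, Mul(130, Y)))
Function('Z')(x, n) = Add(28, Mul(Rational(1, 2), Pow(x, -1), Add(n, x))) (Function('Z')(x, n) = Add(Mul(Add(n, x), Pow(Mul(2, x), -1)), 28) = Add(Mul(Add(n, x), Mul(Rational(1, 2), Pow(x, -1))), 28) = Add(Mul(Rational(1, 2), Pow(x, -1), Add(n, x)), 28) = Add(28, Mul(Rational(1, 2), Pow(x, -1), Add(n, x))))
Add(Function('q')(-181, Function('J')(-12, -10)), Mul(-1, Function('Z')(97, 86))) = Add(Add(24, Mul(130, Add(6, -10))), Mul(-1, Mul(Rational(1, 2), Pow(97, -1), Add(86, Mul(57, 97))))) = Add(Add(24, Mul(130, -4)), Mul(-1, Mul(Rational(1, 2), Rational(1, 97), Add(86, 5529)))) = Add(Add(24, -520), Mul(-1, Mul(Rational(1, 2), Rational(1, 97), 5615))) = Add(-496, Mul(-1, Rational(5615, 194))) = Add(-496, Rational(-5615, 194)) = Rational(-101839, 194)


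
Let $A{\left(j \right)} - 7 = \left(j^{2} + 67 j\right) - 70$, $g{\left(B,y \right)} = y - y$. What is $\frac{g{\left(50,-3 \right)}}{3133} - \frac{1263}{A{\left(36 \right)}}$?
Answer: $- \frac{421}{1215} \approx -0.3465$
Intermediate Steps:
$g{\left(B,y \right)} = 0$
$A{\left(j \right)} = -63 + j^{2} + 67 j$ ($A{\left(j \right)} = 7 - \left(70 - j^{2} - 67 j\right) = 7 + \left(-70 + j^{2} + 67 j\right) = -63 + j^{2} + 67 j$)
$\frac{g{\left(50,-3 \right)}}{3133} - \frac{1263}{A{\left(36 \right)}} = \frac{0}{3133} - \frac{1263}{-63 + 36^{2} + 67 \cdot 36} = 0 \cdot \frac{1}{3133} - \frac{1263}{-63 + 1296 + 2412} = 0 - \frac{1263}{3645} = 0 - \frac{421}{1215} = - \frac{421}{1215}$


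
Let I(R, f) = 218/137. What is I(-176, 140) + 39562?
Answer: 5420212/137 ≈ 39564.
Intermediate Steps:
I(R, f) = 218/137 (I(R, f) = 218*(1/137) = 218/137)
I(-176, 140) + 39562 = 218/137 + 39562 = 5420212/137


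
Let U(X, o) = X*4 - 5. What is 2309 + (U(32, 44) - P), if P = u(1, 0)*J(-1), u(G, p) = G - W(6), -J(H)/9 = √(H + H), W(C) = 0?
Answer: 2432 + 9*I*√2 ≈ 2432.0 + 12.728*I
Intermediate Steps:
J(H) = -9*√2*√H (J(H) = -9*√(H + H) = -9*√2*√H)
u(G, p) = G (u(G, p) = G - 1*0 = G + 0 = G)
U(X, o) = -5 + 4*X (U(X, o) = 4*X - 5 = -5 + 4*X)
P = -9*I*√2 (P = 1*(-9*√2*√(-1)) = 1*(-9*√2*I) = 1*(-9*I*√2) = -9*I*√2 ≈ -12.728*I)
2309 + (U(32, 44) - P) = 2309 + ((-5 + 4*32) - (-9)*I*√2) = 2309 + ((-5 + 128) + 9*I*√2) = 2309 + (123 + 9*I*√2) = 2432 + 9*I*√2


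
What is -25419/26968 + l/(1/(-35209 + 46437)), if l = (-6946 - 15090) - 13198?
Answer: -10668739094155/26968 ≈ -3.9561e+8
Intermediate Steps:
l = -35234 (l = -22036 - 13198 = -35234)
-25419/26968 + l/(1/(-35209 + 46437)) = -25419/26968 - 35234/(1/(-35209 + 46437)) = -25419*1/26968 - 35234/(1/11228) = -25419/26968 - 35234/1/11228 = -25419/26968 - 35234*11228 = -25419/26968 - 395607352 = -10668739094155/26968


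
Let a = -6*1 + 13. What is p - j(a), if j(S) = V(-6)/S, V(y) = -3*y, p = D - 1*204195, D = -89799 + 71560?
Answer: -1557056/7 ≈ -2.2244e+5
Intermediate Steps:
D = -18239
p = -222434 (p = -18239 - 1*204195 = -18239 - 204195 = -222434)
a = 7 (a = -6 + 13 = 7)
j(S) = 18/S (j(S) = (-3*(-6))/S = 18/S)
p - j(a) = -222434 - 18/7 = -1557056/7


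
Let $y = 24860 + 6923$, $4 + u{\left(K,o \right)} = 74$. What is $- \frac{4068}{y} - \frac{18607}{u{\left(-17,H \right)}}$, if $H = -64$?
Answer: $- \frac{591671041}{2224810} \approx -265.94$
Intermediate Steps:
$u{\left(K,o \right)} = 70$ ($u{\left(K,o \right)} = -4 + 74 = 70$)
$y = 31783$
$- \frac{4068}{y} - \frac{18607}{u{\left(-17,H \right)}} = - \frac{4068}{31783} - \frac{18607}{70} = - \frac{591671041}{2224810}$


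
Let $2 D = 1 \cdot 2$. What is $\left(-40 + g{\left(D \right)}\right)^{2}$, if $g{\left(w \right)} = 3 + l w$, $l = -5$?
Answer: $1764$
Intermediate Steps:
$D = 1$ ($D = \frac{1 \cdot 2}{2} = \frac{1}{2} \cdot 2 = 1$)
$g{\left(w \right)} = 3 - 5 w$
$\left(-40 + g{\left(D \right)}\right)^{2} = \left(-40 + \left(3 - 5\right)\right)^{2} = \left(-40 - 2\right)^{2} = \left(-42\right)^{2} = 1764$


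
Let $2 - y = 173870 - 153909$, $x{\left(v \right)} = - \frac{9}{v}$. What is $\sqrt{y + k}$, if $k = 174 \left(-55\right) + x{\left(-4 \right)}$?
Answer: $\frac{3 i \sqrt{13123}}{2} \approx 171.83 i$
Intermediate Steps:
$k = - \frac{38271}{4}$ ($k = 174 \left(-55\right) - \frac{9}{-4} = -9570 - - \frac{9}{4} = -9570 + \frac{9}{4} = - \frac{38271}{4} \approx -9567.8$)
$y = -19959$ ($y = 2 - \left(173870 - 153909\right) = 2 - 19961 = -19959$)
$\sqrt{y + k} = \sqrt{-19959 - \frac{38271}{4}} = \sqrt{- \frac{118107}{4}} = \frac{3 i \sqrt{13123}}{2}$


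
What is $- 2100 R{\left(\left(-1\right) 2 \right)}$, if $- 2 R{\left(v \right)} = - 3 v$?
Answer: $6300$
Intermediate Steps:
$R{\left(v \right)} = \frac{3 v}{2}$ ($R{\left(v \right)} = - \frac{\left(-3\right) v}{2} = \frac{3 v}{2}$)
$- 2100 R{\left(\left(-1\right) 2 \right)} = - 2100 \frac{3 \left(\left(-1\right) 2\right)}{2} = - 2100 \cdot \frac{3}{2} \left(-2\right) = \left(-2100\right) \left(-3\right) = 6300$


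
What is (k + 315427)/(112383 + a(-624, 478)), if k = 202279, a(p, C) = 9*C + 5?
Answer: 36979/8335 ≈ 4.4366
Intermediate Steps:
a(p, C) = 5 + 9*C
(k + 315427)/(112383 + a(-624, 478)) = (202279 + 315427)/(112383 + (5 + 9*478)) = 517706/(112383 + (5 + 4302)) = 517706/(112383 + 4307) = 517706/116690 = 517706*(1/116690) = 36979/8335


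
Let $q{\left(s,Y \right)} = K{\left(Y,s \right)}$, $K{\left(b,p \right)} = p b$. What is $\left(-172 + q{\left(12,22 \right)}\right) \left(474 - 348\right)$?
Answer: $11592$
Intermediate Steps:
$K{\left(b,p \right)} = b p$
$q{\left(s,Y \right)} = Y s$
$\left(-172 + q{\left(12,22 \right)}\right) \left(474 - 348\right) = \left(-172 + 22 \cdot 12\right) \left(474 - 348\right) = \left(-172 + 264\right) 126 = 92 \cdot 126 = 11592$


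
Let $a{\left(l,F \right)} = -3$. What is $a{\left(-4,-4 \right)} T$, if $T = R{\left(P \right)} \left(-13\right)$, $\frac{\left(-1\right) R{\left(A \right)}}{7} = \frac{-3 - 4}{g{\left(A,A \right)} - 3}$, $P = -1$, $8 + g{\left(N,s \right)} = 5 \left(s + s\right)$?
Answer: $-91$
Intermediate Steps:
$g{\left(N,s \right)} = -8 + 10 s$ ($g{\left(N,s \right)} = -8 + 5 \left(s + s\right) = -8 + 5 \cdot 2 s = -8 + 10 s$)
$R{\left(A \right)} = \frac{49}{-11 + 10 A}$ ($R{\left(A \right)} = - 7 \frac{-3 - 4}{\left(-8 + 10 A\right) - 3} = - 7 \left(- \frac{7}{-11 + 10 A}\right) = \frac{49}{-11 + 10 A}$)
$T = \frac{91}{3}$ ($T = \frac{49}{-11 + 10 \left(-1\right)} \left(-13\right) = \frac{49}{-11 - 10} \left(-13\right) = \frac{49}{-21} \left(-13\right) = 49 \left(- \frac{1}{21}\right) \left(-13\right) = \left(- \frac{7}{3}\right) \left(-13\right) = \frac{91}{3} \approx 30.333$)
$a{\left(-4,-4 \right)} T = \left(-3\right) \frac{91}{3} = -91$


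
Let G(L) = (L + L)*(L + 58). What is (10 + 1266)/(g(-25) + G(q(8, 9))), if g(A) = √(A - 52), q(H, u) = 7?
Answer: 165880/118311 - 1276*I*√77/828177 ≈ 1.4021 - 0.01352*I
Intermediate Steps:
g(A) = √(-52 + A)
G(L) = 2*L*(58 + L) (G(L) = (2*L)*(58 + L) = 2*L*(58 + L))
(10 + 1266)/(g(-25) + G(q(8, 9))) = (10 + 1266)/(√(-52 - 25) + 2*7*(58 + 7)) = 1276/(√(-77) + 2*7*65) = 1276/(I*√77 + 910) = 1276/(910 + I*√77)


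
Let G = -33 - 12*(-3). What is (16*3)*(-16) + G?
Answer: -765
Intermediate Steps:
G = 3 (G = -33 + 36 = 3)
(16*3)*(-16) + G = (16*3)*(-16) + 3 = 48*(-16) + 3 = -768 + 3 = -765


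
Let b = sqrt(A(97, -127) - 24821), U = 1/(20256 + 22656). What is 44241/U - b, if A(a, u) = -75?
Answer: 1898469792 - 8*I*sqrt(389) ≈ 1.8985e+9 - 157.78*I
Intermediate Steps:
U = 1/42912 ≈ 2.3303e-5
b = 8*I*sqrt(389) (b = sqrt(-75 - 24821) = sqrt(-24896) = 8*I*sqrt(389) ≈ 157.78*I)
44241/U - b = 44241/(1/42912) - 8*I*sqrt(389) = 44241*42912 - 8*I*sqrt(389) = 1898469792 - 8*I*sqrt(389)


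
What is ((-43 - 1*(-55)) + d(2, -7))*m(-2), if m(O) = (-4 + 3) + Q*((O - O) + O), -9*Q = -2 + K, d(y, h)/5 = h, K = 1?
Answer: 253/9 ≈ 28.111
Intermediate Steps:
d(y, h) = 5*h
Q = ⅑ (Q = -(-2 + 1)/9 = -⅑*(-1) = ⅑ ≈ 0.11111)
m(O) = -1 + O/9 (m(O) = (-4 + 3) + ((O - O) + O)/9 = -1 + (0 + O)/9 = -1 + O/9)
((-43 - 1*(-55)) + d(2, -7))*m(-2) = ((-43 - 1*(-55)) + 5*(-7))*(-1 + (⅑)*(-2)) = ((-43 + 55) - 35)*(-1 - 2/9) = (12 - 35)*(-11/9) = -23*(-11/9) = 253/9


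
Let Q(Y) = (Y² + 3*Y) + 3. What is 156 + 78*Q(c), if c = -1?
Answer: 234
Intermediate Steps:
Q(Y) = 3 + Y² + 3*Y
156 + 78*Q(c) = 156 + 78*(3 + (-1)² + 3*(-1)) = 156 + 78*(3 + 1 - 3) = 156 + 78*1 = 156 + 78 = 234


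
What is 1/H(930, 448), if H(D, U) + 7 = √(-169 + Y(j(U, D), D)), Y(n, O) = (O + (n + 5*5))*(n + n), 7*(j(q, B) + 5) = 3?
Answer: -343/436474 - 7*I*√434073/436474 ≈ -0.00078584 - 0.010566*I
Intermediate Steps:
j(q, B) = -32/7 (j(q, B) = -5 + (⅐)*3 = -5 + 3/7 = -32/7)
Y(n, O) = 2*n*(25 + O + n) (Y(n, O) = (O + (n + 25))*(2*n) = (O + (25 + n))*(2*n) = (25 + O + n)*(2*n) = 2*n*(25 + O + n))
H(D, U) = -7 + √(-17433/49 - 64*D/7) (H(D, U) = -7 + √(-169 + 2*(-32/7)*(25 + D - 32/7)) = -7 + √(-169 + 2*(-32/7)*(143/7 + D)) = -7 + √(-169 + (-9152/49 - 64*D/7)) = -7 + √(-17433/49 - 64*D/7))
1/H(930, 448) = 1/(-7 + √(-17433 - 448*930)/7) = 1/(-7 + √(-17433 - 416640)/7) = 1/(-7 + √(-434073)/7) = 1/(-7 + (I*√434073)/7) = 1/(-7 + I*√434073/7)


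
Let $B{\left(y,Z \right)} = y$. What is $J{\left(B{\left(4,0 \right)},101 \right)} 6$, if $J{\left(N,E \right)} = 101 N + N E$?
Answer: $4848$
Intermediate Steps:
$J{\left(N,E \right)} = 101 N + E N$
$J{\left(B{\left(4,0 \right)},101 \right)} 6 = 4 \left(101 + 101\right) 6 = 4 \cdot 202 \cdot 6 = 808 \cdot 6 = 4848$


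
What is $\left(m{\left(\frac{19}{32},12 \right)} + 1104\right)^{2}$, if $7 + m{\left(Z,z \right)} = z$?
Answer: $1229881$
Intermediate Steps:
$m{\left(Z,z \right)} = -7 + z$
$\left(m{\left(\frac{19}{32},12 \right)} + 1104\right)^{2} = \left(\left(-7 + 12\right) + 1104\right)^{2} = \left(5 + 1104\right)^{2} = 1109^{2} = 1229881$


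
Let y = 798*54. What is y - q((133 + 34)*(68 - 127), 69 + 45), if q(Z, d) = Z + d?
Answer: 52831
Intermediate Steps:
y = 43092
y - q((133 + 34)*(68 - 127), 69 + 45) = 43092 - ((133 + 34)*(68 - 127) + (69 + 45)) = 43092 - (167*(-59) + 114) = 43092 - (-9853 + 114) = 43092 - 1*(-9739) = 43092 + 9739 = 52831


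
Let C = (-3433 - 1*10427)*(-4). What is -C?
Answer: -55440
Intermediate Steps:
C = 55440 (C = (-3433 - 10427)*(-4) = -13860*(-4) = 55440)
-C = -1*55440 = -55440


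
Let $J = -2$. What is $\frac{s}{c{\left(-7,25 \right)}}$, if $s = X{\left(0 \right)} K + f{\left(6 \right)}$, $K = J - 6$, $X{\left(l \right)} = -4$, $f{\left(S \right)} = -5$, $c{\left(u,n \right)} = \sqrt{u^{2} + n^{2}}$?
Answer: $\frac{27 \sqrt{674}}{674} \approx 1.04$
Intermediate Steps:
$c{\left(u,n \right)} = \sqrt{n^{2} + u^{2}}$
$K = -8$ ($K = -2 - 6 = -8$)
$s = 27$ ($s = \left(-4\right) \left(-8\right) - 5 = 32 - 5 = 27$)
$\frac{s}{c{\left(-7,25 \right)}} = \frac{27}{\sqrt{25^{2} + \left(-7\right)^{2}}} = \frac{27}{\sqrt{625 + 49}} = \frac{27}{\sqrt{674}} = 27 \frac{\sqrt{674}}{674} = \frac{27 \sqrt{674}}{674}$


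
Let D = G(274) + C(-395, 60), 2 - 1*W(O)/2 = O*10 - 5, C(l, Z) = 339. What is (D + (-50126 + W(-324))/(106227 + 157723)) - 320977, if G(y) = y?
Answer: -42280060716/131975 ≈ -3.2036e+5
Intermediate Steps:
W(O) = 14 - 20*O (W(O) = 4 - 2*(O*10 - 5) = 4 - 2*(10*O - 5) = 4 - 2*(-5 + 10*O) = 4 + (10 - 20*O) = 14 - 20*O)
D = 613 (D = 274 + 339 = 613)
(D + (-50126 + W(-324))/(106227 + 157723)) - 320977 = (613 + (-50126 + (14 - 20*(-324)))/(106227 + 157723)) - 320977 = (613 + (-50126 + (14 + 6480))/263950) - 320977 = (613 + (-50126 + 6494)*(1/263950)) - 320977 = (613 - 43632*1/263950) - 320977 = (613 - 21816/131975) - 320977 = 80878859/131975 - 320977 = -42280060716/131975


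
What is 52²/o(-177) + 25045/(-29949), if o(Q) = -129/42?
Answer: -1134826279/1287807 ≈ -881.21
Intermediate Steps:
o(Q) = -43/14 (o(Q) = -129*1/42 = -43/14)
52²/o(-177) + 25045/(-29949) = 52²/(-43/14) + 25045/(-29949) = 2704*(-14/43) + 25045*(-1/29949) = -37856/43 - 25045/29949 = -1134826279/1287807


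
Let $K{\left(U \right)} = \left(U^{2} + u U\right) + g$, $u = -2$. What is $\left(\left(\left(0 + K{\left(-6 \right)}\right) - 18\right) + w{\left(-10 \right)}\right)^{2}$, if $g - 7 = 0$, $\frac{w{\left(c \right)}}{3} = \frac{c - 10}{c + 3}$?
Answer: $\frac{101761}{49} \approx 2076.8$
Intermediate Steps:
$w{\left(c \right)} = \frac{3 \left(-10 + c\right)}{3 + c}$ ($w{\left(c \right)} = 3 \frac{c - 10}{c + 3} = 3 \frac{-10 + c}{3 + c} = \frac{3 \left(-10 + c\right)}{3 + c}$)
$g = 7$ ($g = 7 + 0 = 7$)
$K{\left(U \right)} = 7 + U^{2} - 2 U$ ($K{\left(U \right)} = \left(U^{2} - 2 U\right) + 7 = 7 + U^{2} - 2 U$)
$\left(\left(\left(0 + K{\left(-6 \right)}\right) - 18\right) + w{\left(-10 \right)}\right)^{2} = \left(\left(\left(0 + \left(7 + \left(-6\right)^{2} - -12\right)\right) - 18\right) + \frac{3 \left(-10 - 10\right)}{3 - 10}\right)^{2} = \left(\left(\left(0 + \left(7 + 36 + 12\right)\right) - 18\right) + 3 \frac{1}{-7} \left(-20\right)\right)^{2} = \left(\left(\left(0 + 55\right) - 18\right) + 3 \left(- \frac{1}{7}\right) \left(-20\right)\right)^{2} = \left(\left(55 - 18\right) + \frac{60}{7}\right)^{2} = \left(37 + \frac{60}{7}\right)^{2} = \left(\frac{319}{7}\right)^{2} = \frac{101761}{49}$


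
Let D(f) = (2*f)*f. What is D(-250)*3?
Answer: 375000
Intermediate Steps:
D(f) = 2*f²
D(-250)*3 = (2*(-250)²)*3 = (2*62500)*3 = 125000*3 = 375000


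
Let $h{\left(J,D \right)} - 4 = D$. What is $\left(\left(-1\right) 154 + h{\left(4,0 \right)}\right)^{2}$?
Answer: $22500$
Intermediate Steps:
$h{\left(J,D \right)} = 4 + D$
$\left(\left(-1\right) 154 + h{\left(4,0 \right)}\right)^{2} = \left(\left(-1\right) 154 + \left(4 + 0\right)\right)^{2} = \left(-154 + 4\right)^{2} = \left(-150\right)^{2} = 22500$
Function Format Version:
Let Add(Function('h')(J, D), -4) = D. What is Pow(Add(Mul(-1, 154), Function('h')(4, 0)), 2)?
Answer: 22500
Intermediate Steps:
Function('h')(J, D) = Add(4, D)
Pow(Add(Mul(-1, 154), Function('h')(4, 0)), 2) = Pow(Add(Mul(-1, 154), Add(4, 0)), 2) = Pow(Add(-154, 4), 2) = Pow(-150, 2) = 22500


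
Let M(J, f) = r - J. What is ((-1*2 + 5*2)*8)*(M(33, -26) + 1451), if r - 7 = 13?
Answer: 92032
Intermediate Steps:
r = 20 (r = 7 + 13 = 20)
M(J, f) = 20 - J
((-1*2 + 5*2)*8)*(M(33, -26) + 1451) = ((-1*2 + 5*2)*8)*((20 - 1*33) + 1451) = ((-2 + 10)*8)*((20 - 33) + 1451) = (8*8)*(-13 + 1451) = 64*1438 = 92032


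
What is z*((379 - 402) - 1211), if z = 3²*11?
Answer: -122166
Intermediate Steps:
z = 99 (z = 9*11 = 99)
z*((379 - 402) - 1211) = 99*((379 - 402) - 1211) = 99*(-23 - 1211) = 99*(-1234) = -122166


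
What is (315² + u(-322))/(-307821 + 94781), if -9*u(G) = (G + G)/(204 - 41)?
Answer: -145563719/312529680 ≈ -0.46576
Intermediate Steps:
u(G) = -2*G/1467 (u(G) = -(G + G)/(9*(204 - 41)) = -2*G/(9*163) = -2*G/1467)
(315² + u(-322))/(-307821 + 94781) = (315² - 2/1467*(-322))/(-307821 + 94781) = (99225 + 644/1467)/(-213040) = (145563719/1467)*(-1/213040) = -145563719/312529680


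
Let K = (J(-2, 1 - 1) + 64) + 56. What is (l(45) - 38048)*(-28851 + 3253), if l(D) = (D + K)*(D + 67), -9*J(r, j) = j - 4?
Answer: 4496647072/9 ≈ 4.9963e+8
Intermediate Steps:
J(r, j) = 4/9 - j/9 (J(r, j) = -(j - 4)/9 = -(-4 + j)/9 = 4/9 - j/9)
K = 1084/9 (K = ((4/9 - (1 - 1)/9) + 64) + 56 = ((4/9 - 1/9*0) + 64) + 56 = ((4/9 + 0) + 64) + 56 = (4/9 + 64) + 56 = 580/9 + 56 = 1084/9 ≈ 120.44)
l(D) = (67 + D)*(1084/9 + D) (l(D) = (D + 1084/9)*(D + 67) = (1084/9 + D)*(67 + D) = (67 + D)*(1084/9 + D))
(l(45) - 38048)*(-28851 + 3253) = ((72628/9 + 45**2 + (1687/9)*45) - 38048)*(-28851 + 3253) = ((72628/9 + 2025 + 8435) - 38048)*(-25598) = (166768/9 - 38048)*(-25598) = -175664/9*(-25598) = 4496647072/9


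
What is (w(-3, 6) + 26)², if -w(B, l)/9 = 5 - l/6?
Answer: 100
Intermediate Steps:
w(B, l) = -45 + 3*l/2 (w(B, l) = -9*(5 - l/6) = -45 + 3*l/2)
(w(-3, 6) + 26)² = ((-45 + (3/2)*6) + 26)² = ((-45 + 9) + 26)² = (-36 + 26)² = (-10)² = 100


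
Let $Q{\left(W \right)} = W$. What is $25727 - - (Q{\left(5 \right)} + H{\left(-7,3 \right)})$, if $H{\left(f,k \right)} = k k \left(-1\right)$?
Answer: $25723$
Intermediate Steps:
$H{\left(f,k \right)} = - k^{2}$ ($H{\left(f,k \right)} = k^{2} \left(-1\right) = - k^{2}$)
$25727 - - (Q{\left(5 \right)} + H{\left(-7,3 \right)}) = 25727 - - (5 - 3^{2}) = 25727 - - (5 - 9) = 25727 - \left(-1\right) \left(-4\right) = 25727 - 4 = 25723$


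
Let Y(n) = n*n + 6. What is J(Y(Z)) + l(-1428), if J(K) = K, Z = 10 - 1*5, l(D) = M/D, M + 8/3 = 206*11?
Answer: 9001/306 ≈ 29.415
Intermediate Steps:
M = 6790/3 (M = -8/3 + 206*11 = -8/3 + 2266 = 6790/3 ≈ 2263.3)
l(D) = 6790/(3*D)
Z = 5 (Z = 10 - 5 = 5)
Y(n) = 6 + n**2 (Y(n) = n**2 + 6 = 6 + n**2)
J(Y(Z)) + l(-1428) = (6 + 5**2) + (6790/3)/(-1428) = (6 + 25) + (6790/3)*(-1/1428) = 31 - 485/306 = 9001/306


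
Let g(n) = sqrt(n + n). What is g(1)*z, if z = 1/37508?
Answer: sqrt(2)/37508 ≈ 3.7704e-5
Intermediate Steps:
g(n) = sqrt(2)*sqrt(n) (g(n) = sqrt(2*n) = sqrt(2)*sqrt(n))
z = 1/37508 ≈ 2.6661e-5
g(1)*z = (sqrt(2)*sqrt(1))*(1/37508) = (sqrt(2)*1)*(1/37508) = sqrt(2)*(1/37508) = sqrt(2)/37508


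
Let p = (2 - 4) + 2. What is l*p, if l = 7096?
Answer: 0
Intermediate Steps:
p = 0 (p = -2 + 2 = 0)
l*p = 7096*0 = 0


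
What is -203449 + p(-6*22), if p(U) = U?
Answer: -203581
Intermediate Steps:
-203449 + p(-6*22) = -203449 - 6*22 = -203449 - 132 = -203581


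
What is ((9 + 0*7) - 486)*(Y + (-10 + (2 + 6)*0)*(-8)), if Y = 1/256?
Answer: -9769437/256 ≈ -38162.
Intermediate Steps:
Y = 1/256 ≈ 0.0039063
((9 + 0*7) - 486)*(Y + (-10 + (2 + 6)*0)*(-8)) = ((9 + 0*7) - 486)*(1/256 + (-10 + (2 + 6)*0)*(-8)) = ((9 + 0) - 486)*(1/256 + (-10 + 8*0)*(-8)) = (9 - 486)*(1/256 + (-10 + 0)*(-8)) = -477*(1/256 - 10*(-8)) = -477*(1/256 + 80) = -477*20481/256 = -9769437/256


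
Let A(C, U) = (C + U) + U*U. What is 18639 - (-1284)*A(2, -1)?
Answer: 21207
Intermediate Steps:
A(C, U) = C + U + U² (A(C, U) = (C + U) + U² = C + U + U²)
18639 - (-1284)*A(2, -1) = 18639 - (-1284)*(2 - 1 + (-1)²) = 18639 - (-1284)*(2 - 1 + 1) = 18639 - (-1284)*2 = 18639 - 1*(-2568) = 18639 + 2568 = 21207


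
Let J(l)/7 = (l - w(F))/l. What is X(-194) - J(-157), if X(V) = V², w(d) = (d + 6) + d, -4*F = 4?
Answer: 5907725/157 ≈ 37629.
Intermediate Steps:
F = -1 (F = -¼*4 = -1)
w(d) = 6 + 2*d (w(d) = (6 + d) + d = 6 + 2*d)
J(l) = 7*(-4 + l)/l (J(l) = 7*((l - (6 + 2*(-1)))/l) = 7*((l - (6 - 2))/l) = 7*((l - 1*4)/l) = 7*((l - 4)/l) = 7*((-4 + l)/l) = 7*(-4 + l)/l)
X(-194) - J(-157) = (-194)² - (7 - 28/(-157)) = 37636 - (7 - 28*(-1/157)) = 37636 - (7 + 28/157) = 37636 - 1*1127/157 = 37636 - 1127/157 = 5907725/157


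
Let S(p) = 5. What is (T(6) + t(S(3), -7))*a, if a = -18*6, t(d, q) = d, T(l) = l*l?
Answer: -4428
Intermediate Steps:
T(l) = l²
a = -108
(T(6) + t(S(3), -7))*a = (6² + 5)*(-108) = (36 + 5)*(-108) = 41*(-108) = -4428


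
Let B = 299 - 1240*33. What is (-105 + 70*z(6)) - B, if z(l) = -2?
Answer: 40376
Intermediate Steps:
B = -40621 (B = 299 - 155*264 = 299 - 40920 = -40621)
(-105 + 70*z(6)) - B = (-105 + 70*(-2)) - 1*(-40621) = (-105 - 140) + 40621 = -245 + 40621 = 40376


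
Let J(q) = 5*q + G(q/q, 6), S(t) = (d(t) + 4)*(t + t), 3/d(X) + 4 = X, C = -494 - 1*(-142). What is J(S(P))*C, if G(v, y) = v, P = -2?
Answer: 24288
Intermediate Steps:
C = -352 (C = -494 + 142 = -352)
d(X) = 3/(-4 + X)
S(t) = 2*t*(4 + 3/(-4 + t)) (S(t) = (3/(-4 + t) + 4)*(t + t) = (4 + 3/(-4 + t))*(2*t) = 2*t*(4 + 3/(-4 + t)))
J(q) = 1 + 5*q (J(q) = 5*q + q/q = 5*q + 1 = 1 + 5*q)
J(S(P))*C = (1 + 5*(2*(-2)*(-13 + 4*(-2))/(-4 - 2)))*(-352) = (1 + 5*(2*(-2)*(-13 - 8)/(-6)))*(-352) = (1 + 5*(2*(-2)*(-1/6)*(-21)))*(-352) = (1 + 5*(-14))*(-352) = (1 - 70)*(-352) = -69*(-352) = 24288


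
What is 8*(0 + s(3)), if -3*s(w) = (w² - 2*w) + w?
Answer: -16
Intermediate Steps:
s(w) = -w²/3 + w/3 (s(w) = -((w² - 2*w) + w)/3 = -(w² - w)/3 = -w²/3 + w/3)
8*(0 + s(3)) = 8*(0 + (⅓)*3*(1 - 1*3)) = 8*(0 + (⅓)*3*(1 - 3)) = 8*(0 + (⅓)*3*(-2)) = 8*(0 - 2) = 8*(-2) = -16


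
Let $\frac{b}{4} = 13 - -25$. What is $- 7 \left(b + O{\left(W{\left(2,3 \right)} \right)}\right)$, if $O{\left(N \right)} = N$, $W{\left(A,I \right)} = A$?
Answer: $-1078$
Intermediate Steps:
$b = 152$ ($b = 4 \left(13 - -25\right) = 4 \left(13 + 25\right) = 4 \cdot 38 = 152$)
$- 7 \left(b + O{\left(W{\left(2,3 \right)} \right)}\right) = - 7 \left(152 + 2\right) = \left(-7\right) 154 = -1078$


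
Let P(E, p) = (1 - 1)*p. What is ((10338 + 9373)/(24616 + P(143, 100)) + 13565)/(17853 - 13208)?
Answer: 333935751/114341320 ≈ 2.9205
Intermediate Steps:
P(E, p) = 0 (P(E, p) = 0*p = 0)
((10338 + 9373)/(24616 + P(143, 100)) + 13565)/(17853 - 13208) = ((10338 + 9373)/(24616 + 0) + 13565)/(17853 - 13208) = (19711/24616 + 13565)/4645 = (19711*(1/24616) + 13565)*(1/4645) = (19711/24616 + 13565)*(1/4645) = (333935751/24616)*(1/4645) = 333935751/114341320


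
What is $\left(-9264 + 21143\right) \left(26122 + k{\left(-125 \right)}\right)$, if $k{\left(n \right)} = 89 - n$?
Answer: $312845344$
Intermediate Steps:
$\left(-9264 + 21143\right) \left(26122 + k{\left(-125 \right)}\right) = \left(-9264 + 21143\right) \left(26122 + \left(89 - -125\right)\right) = 11879 \left(26122 + \left(89 + 125\right)\right) = 11879 \left(26122 + 214\right) = 11879 \cdot 26336 = 312845344$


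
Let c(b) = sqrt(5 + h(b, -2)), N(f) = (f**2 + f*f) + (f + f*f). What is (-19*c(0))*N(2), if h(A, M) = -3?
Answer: -266*sqrt(2) ≈ -376.18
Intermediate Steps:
N(f) = f + 3*f**2 (N(f) = (f**2 + f**2) + (f + f**2) = 2*f**2 + (f + f**2) = f + 3*f**2)
c(b) = sqrt(2) (c(b) = sqrt(5 - 3) = sqrt(2))
(-19*c(0))*N(2) = (-19*sqrt(2))*(2*(1 + 3*2)) = (-19*sqrt(2))*(2*(1 + 6)) = (-19*sqrt(2))*(2*7) = -19*sqrt(2)*14 = -266*sqrt(2)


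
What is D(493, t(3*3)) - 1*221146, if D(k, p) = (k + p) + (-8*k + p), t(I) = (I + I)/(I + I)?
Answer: -224595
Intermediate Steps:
t(I) = 1 (t(I) = (2*I)/((2*I)) = (2*I)*(1/(2*I)) = 1)
D(k, p) = -7*k + 2*p (D(k, p) = (k + p) + (p - 8*k) = -7*k + 2*p)
D(493, t(3*3)) - 1*221146 = (-7*493 + 2*1) - 1*221146 = (-3451 + 2) - 221146 = -3449 - 221146 = -224595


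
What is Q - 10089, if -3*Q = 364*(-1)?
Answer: -29903/3 ≈ -9967.7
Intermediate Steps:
Q = 364/3 (Q = -364*(-1)/3 = -⅓*(-364) = 364/3 ≈ 121.33)
Q - 10089 = 364/3 - 10089 = -29903/3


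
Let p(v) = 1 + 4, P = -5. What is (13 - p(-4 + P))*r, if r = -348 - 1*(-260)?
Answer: -704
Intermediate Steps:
r = -88 (r = -348 + 260 = -88)
p(v) = 5
(13 - p(-4 + P))*r = (13 - 1*5)*(-88) = (13 - 5)*(-88) = 8*(-88) = -704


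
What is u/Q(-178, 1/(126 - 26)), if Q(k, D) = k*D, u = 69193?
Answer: -3459650/89 ≈ -38873.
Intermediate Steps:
Q(k, D) = D*k
u/Q(-178, 1/(126 - 26)) = 69193/((-178/(126 - 26))) = 69193/((-178/100)) = 69193/(((1/100)*(-178))) = 69193/(-89/50) = 69193*(-50/89) = -3459650/89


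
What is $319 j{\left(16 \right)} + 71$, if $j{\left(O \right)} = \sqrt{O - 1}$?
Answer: $71 + 319 \sqrt{15} \approx 1306.5$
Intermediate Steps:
$j{\left(O \right)} = \sqrt{-1 + O}$
$319 j{\left(16 \right)} + 71 = 319 \sqrt{-1 + 16} + 71 = 319 \sqrt{15} + 71 = 71 + 319 \sqrt{15}$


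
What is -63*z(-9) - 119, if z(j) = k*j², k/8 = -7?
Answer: 285649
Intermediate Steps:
k = -56 (k = 8*(-7) = -56)
z(j) = -56*j²
-63*z(-9) - 119 = -(-3528)*(-9)² - 119 = -(-3528)*81 - 119 = -63*(-4536) - 119 = 285768 - 119 = 285649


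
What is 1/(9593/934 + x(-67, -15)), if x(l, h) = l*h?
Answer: 934/948263 ≈ 0.00098496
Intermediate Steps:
x(l, h) = h*l
1/(9593/934 + x(-67, -15)) = 1/(9593/934 - 15*(-67)) = 1/(9593*(1/934) + 1005) = 1/(9593/934 + 1005) = 1/(948263/934) = 934/948263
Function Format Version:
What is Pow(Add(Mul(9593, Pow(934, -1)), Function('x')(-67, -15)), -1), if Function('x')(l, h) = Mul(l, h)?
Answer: Rational(934, 948263) ≈ 0.00098496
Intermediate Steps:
Function('x')(l, h) = Mul(h, l)
Pow(Add(Mul(9593, Pow(934, -1)), Function('x')(-67, -15)), -1) = Pow(Add(Mul(9593, Pow(934, -1)), Mul(-15, -67)), -1) = Pow(Add(Mul(9593, Rational(1, 934)), 1005), -1) = Pow(Add(Rational(9593, 934), 1005), -1) = Pow(Rational(948263, 934), -1) = Rational(934, 948263)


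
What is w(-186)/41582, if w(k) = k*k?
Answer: 17298/20791 ≈ 0.83200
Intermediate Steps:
w(k) = k²
w(-186)/41582 = (-186)²/41582 = 34596*(1/41582) = 17298/20791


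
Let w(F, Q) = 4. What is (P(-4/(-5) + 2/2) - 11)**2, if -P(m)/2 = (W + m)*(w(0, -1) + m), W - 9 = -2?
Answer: 7991929/625 ≈ 12787.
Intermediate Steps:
W = 7 (W = 9 - 2 = 7)
P(m) = -2*(4 + m)*(7 + m) (P(m) = -2*(7 + m)*(4 + m) = -2*(4 + m)*(7 + m))
(P(-4/(-5) + 2/2) - 11)**2 = ((-56 - 22*(-4/(-5) + 2/2) - 2*(-4/(-5) + 2/2)**2) - 11)**2 = ((-56 - 22*(-4*(-1/5) + 2*(1/2)) - 2*(-4*(-1/5) + 2*(1/2))**2) - 11)**2 = ((-56 - 22*(4/5 + 1) - 2*(4/5 + 1)**2) - 11)**2 = ((-56 - 22*9/5 - 2*(9/5)**2) - 11)**2 = ((-56 - 198/5 - 2*81/25) - 11)**2 = ((-56 - 198/5 - 162/25) - 11)**2 = (-2552/25 - 11)**2 = (-2827/25)**2 = 7991929/625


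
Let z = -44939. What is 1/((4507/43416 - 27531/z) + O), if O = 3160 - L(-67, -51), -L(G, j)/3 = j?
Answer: 1951071624/5868270199337 ≈ 0.00033248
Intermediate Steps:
L(G, j) = -3*j
O = 3007 (O = 3160 - (-3)*(-51) = 3160 - 1*153 = 3160 - 153 = 3007)
1/((4507/43416 - 27531/z) + O) = 1/((4507/43416 - 27531/(-44939)) + 3007) = 1/((4507*(1/43416) - 27531*(-1/44939)) + 3007) = 1/((4507/43416 + 27531/44939) + 3007) = 1/(1397825969/1951071624 + 3007) = 1/(5868270199337/1951071624) = 1951071624/5868270199337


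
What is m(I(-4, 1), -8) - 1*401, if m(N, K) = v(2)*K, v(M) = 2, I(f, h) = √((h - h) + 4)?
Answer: -417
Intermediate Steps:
I(f, h) = 2 (I(f, h) = √(0 + 4) = √4 = 2)
m(N, K) = 2*K
m(I(-4, 1), -8) - 1*401 = 2*(-8) - 1*401 = -16 - 401 = -417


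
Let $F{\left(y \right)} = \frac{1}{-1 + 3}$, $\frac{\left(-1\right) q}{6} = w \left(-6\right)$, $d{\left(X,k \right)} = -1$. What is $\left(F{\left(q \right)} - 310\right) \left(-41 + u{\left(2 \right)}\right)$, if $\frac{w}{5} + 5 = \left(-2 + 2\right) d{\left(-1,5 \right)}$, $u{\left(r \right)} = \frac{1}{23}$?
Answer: $\frac{291549}{23} \approx 12676.0$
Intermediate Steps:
$u{\left(r \right)} = \frac{1}{23}$
$w = -25$ ($w = -25 + 5 \left(-2 + 2\right) \left(-1\right) = -25 + 5 \cdot 0 \left(-1\right) = -25 + 5 \cdot 0 = -25 + 0 = -25$)
$q = -900$ ($q = - 6 \left(\left(-25\right) \left(-6\right)\right) = \left(-6\right) 150 = -900$)
$F{\left(y \right)} = \frac{1}{2}$
$\left(F{\left(q \right)} - 310\right) \left(-41 + u{\left(2 \right)}\right) = \left(\frac{1}{2} - 310\right) \left(-41 + \frac{1}{23}\right) = \left(- \frac{619}{2}\right) \left(- \frac{942}{23}\right) = \frac{291549}{23}$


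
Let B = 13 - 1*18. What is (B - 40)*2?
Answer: -90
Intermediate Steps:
B = -5 (B = 13 - 18 = -5)
(B - 40)*2 = (-5 - 40)*2 = -45*2 = -90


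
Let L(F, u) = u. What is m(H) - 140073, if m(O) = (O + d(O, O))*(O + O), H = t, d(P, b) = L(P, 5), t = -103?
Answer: -119885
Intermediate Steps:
d(P, b) = 5
H = -103
m(O) = 2*O*(5 + O) (m(O) = (O + 5)*(O + O) = (5 + O)*(2*O) = 2*O*(5 + O))
m(H) - 140073 = 2*(-103)*(5 - 103) - 140073 = 2*(-103)*(-98) - 140073 = 20188 - 140073 = -119885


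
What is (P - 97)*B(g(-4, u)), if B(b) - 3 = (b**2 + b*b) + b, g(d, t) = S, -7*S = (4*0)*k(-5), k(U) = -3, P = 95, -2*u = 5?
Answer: -6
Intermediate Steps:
u = -5/2 (u = -1/2*5 = -5/2 ≈ -2.5000)
S = 0 (S = -4*0*(-3)/7 = -0*(-3) = -1/7*0 = 0)
g(d, t) = 0
B(b) = 3 + b + 2*b**2 (B(b) = 3 + ((b**2 + b*b) + b) = 3 + ((b**2 + b**2) + b) = 3 + (2*b**2 + b) = 3 + (b + 2*b**2) = 3 + b + 2*b**2)
(P - 97)*B(g(-4, u)) = (95 - 97)*(3 + 0 + 2*0**2) = -2*(3 + 0 + 2*0) = -2*(3 + 0 + 0) = -2*3 = -6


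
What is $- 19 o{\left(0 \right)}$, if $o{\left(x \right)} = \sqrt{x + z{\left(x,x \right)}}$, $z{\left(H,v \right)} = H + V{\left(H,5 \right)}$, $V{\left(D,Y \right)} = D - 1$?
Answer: $- 19 i \approx - 19.0 i$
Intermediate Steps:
$V{\left(D,Y \right)} = -1 + D$
$z{\left(H,v \right)} = -1 + 2 H$ ($z{\left(H,v \right)} = H + \left(-1 + H\right) = -1 + 2 H$)
$o{\left(x \right)} = \sqrt{-1 + 3 x}$ ($o{\left(x \right)} = \sqrt{x + \left(-1 + 2 x\right)} = \sqrt{-1 + 3 x}$)
$- 19 o{\left(0 \right)} = - 19 \sqrt{-1 + 3 \cdot 0} = - 19 \sqrt{-1 + 0} = - 19 \sqrt{-1} = - 19 i$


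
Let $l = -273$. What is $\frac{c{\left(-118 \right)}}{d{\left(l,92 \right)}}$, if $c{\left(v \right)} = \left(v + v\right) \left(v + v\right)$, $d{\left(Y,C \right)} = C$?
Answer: $\frac{13924}{23} \approx 605.39$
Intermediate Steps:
$c{\left(v \right)} = 4 v^{2}$ ($c{\left(v \right)} = 2 v 2 v = 4 v^{2}$)
$\frac{c{\left(-118 \right)}}{d{\left(l,92 \right)}} = \frac{4 \left(-118\right)^{2}}{92} = 4 \cdot 13924 \cdot \frac{1}{92} = 55696 \cdot \frac{1}{92} = \frac{13924}{23}$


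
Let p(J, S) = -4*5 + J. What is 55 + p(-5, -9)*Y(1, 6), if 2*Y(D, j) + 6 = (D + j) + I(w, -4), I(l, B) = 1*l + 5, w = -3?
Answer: 35/2 ≈ 17.500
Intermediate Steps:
I(l, B) = 5 + l (I(l, B) = l + 5 = 5 + l)
p(J, S) = -20 + J
Y(D, j) = -2 + D/2 + j/2 (Y(D, j) = -3 + ((D + j) + (5 - 3))/2 = -3 + ((D + j) + 2)/2 = -3 + (2 + D + j)/2 = -3 + (1 + D/2 + j/2) = -2 + D/2 + j/2)
55 + p(-5, -9)*Y(1, 6) = 55 + (-20 - 5)*(-2 + (1/2)*1 + (1/2)*6) = 55 - 25*(-2 + 1/2 + 3) = 55 - 25*3/2 = 55 - 75/2 = 35/2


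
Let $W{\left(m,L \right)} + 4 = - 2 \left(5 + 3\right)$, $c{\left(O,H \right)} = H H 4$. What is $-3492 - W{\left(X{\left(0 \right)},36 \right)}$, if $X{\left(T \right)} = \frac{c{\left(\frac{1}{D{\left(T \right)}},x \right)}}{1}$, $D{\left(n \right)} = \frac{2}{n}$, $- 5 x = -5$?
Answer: $-3472$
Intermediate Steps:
$x = 1$ ($x = \left(- \frac{1}{5}\right) \left(-5\right) = 1$)
$c{\left(O,H \right)} = 4 H^{2}$ ($c{\left(O,H \right)} = H^{2} \cdot 4 = 4 H^{2}$)
$X{\left(T \right)} = 4$ ($X{\left(T \right)} = \frac{4 \cdot 1^{2}}{1} = 4 \cdot 1 \cdot 1 = 4 \cdot 1 = 4$)
$W{\left(m,L \right)} = -20$ ($W{\left(m,L \right)} = -4 - 2 \left(5 + 3\right) = -4 - 16 = -20$)
$-3492 - W{\left(X{\left(0 \right)},36 \right)} = -3492 - -20 = -3492 + 20 = -3472$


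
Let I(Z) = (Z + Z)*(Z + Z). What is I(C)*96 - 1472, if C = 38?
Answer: 553024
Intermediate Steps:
I(Z) = 4*Z² (I(Z) = (2*Z)*(2*Z) = 4*Z²)
I(C)*96 - 1472 = (4*38²)*96 - 1472 = (4*1444)*96 - 1472 = 5776*96 - 1472 = 554496 - 1472 = 553024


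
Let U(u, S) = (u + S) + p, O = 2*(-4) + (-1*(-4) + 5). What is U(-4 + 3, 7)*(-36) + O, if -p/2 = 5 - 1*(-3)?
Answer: 361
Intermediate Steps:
p = -16 (p = -2*(5 - 1*(-3)) = -2*(5 + 3) = -2*8 = -16)
O = 1 (O = -8 + (4 + 5) = -8 + 9 = 1)
U(u, S) = -16 + S + u (U(u, S) = (u + S) - 16 = (S + u) - 16 = -16 + S + u)
U(-4 + 3, 7)*(-36) + O = (-16 + 7 + (-4 + 3))*(-36) + 1 = (-16 + 7 - 1)*(-36) + 1 = -10*(-36) + 1 = 360 + 1 = 361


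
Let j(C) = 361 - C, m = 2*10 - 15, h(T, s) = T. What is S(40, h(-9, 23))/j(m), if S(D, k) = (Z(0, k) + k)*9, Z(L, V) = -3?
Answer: -27/89 ≈ -0.30337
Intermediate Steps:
m = 5 (m = 20 - 15 = 5)
S(D, k) = -27 + 9*k (S(D, k) = (-3 + k)*9 = -27 + 9*k)
S(40, h(-9, 23))/j(m) = (-27 + 9*(-9))/(361 - 1*5) = (-27 - 81)/(361 - 5) = -108/356 = -108*1/356 = -27/89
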